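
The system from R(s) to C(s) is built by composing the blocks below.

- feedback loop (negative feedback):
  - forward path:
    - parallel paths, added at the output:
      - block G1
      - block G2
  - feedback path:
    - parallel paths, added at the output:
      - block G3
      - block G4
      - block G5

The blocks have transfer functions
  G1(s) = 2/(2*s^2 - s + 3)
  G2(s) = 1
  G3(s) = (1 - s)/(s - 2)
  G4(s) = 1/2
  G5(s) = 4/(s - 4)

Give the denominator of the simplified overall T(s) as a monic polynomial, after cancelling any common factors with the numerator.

[1] parallel reduction of G1, G2 = (2*s^2 - s + 5)/(2*s^2 - s + 3)
[2] combine G3, G4, G5 in parallel = (-s^2 + 12*s - 16)/(2*s^2 - 12*s + 16)
[3] apply the feedback formula to (G1+G2), (G3+G4+G5) = (4*s^4 - 26*s^3 + 54*s^2 - 76*s + 80)/(2*s^4 - s^3 + s^2 + 24*s - 32)
No further cancellation is possible in the step-3 result, so that is T(s). Its denominator becomes monic after dividing by the leading coefficient 2.

Final answer: s^4 - s^3/2 + s^2/2 + 12*s - 16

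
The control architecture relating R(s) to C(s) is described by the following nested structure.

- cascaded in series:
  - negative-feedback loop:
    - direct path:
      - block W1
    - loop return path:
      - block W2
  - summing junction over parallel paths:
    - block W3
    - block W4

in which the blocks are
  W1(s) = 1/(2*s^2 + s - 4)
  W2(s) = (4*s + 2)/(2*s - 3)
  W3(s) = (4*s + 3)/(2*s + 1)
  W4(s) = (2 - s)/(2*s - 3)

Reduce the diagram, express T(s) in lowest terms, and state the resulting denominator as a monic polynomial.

[1] reduce the feedback loop with forward W1 and return W2, giving (2*s - 3)/(4*s^3 - 4*s^2 - 7*s + 14)
[2] combine W3, W4 in parallel, giving (6*s^2 - 3*s - 7)/(4*s^2 - 4*s - 3)
[3] reduce the series chain [W1/(1+W1*W2)], (W3+W4), giving (6*s^2 - 3*s - 7)/(8*s^4 - 4*s^3 - 18*s^2 + 21*s + 14)
Step 3 gives the fully reduced T(s), with no common factor left to cancel. The denominator's leading coefficient is 8, so divide each of its coefficients by 8 to get the monic form.

Hence the answer: s^4 - s^3/2 - 9*s^2/4 + 21*s/8 + 7/4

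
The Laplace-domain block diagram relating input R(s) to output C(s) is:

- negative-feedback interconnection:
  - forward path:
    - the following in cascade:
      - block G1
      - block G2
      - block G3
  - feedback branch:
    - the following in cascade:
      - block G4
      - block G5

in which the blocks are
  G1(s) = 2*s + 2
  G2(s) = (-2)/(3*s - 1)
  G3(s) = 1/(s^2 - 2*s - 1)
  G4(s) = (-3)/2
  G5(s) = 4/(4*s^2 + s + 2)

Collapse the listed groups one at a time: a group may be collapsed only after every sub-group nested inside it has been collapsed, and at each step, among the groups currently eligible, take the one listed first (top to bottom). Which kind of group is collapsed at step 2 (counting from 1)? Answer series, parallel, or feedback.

Step 1: reduce the series chain G1, G2, G3
Step 2: reduce the series chain G4, G5
Step 3: apply the feedback formula to (G1*G2*G3), (G4*G5)
So the answer for step 2 is series.

Answer: series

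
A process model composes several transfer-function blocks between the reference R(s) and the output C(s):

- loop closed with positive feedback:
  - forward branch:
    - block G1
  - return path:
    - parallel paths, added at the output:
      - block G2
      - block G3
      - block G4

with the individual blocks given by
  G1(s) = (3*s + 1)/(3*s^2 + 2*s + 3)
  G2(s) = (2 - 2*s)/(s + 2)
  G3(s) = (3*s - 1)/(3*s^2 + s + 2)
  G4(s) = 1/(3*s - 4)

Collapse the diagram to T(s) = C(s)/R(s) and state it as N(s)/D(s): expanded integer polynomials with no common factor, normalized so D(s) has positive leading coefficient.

Answer: (27*s^5 + 36*s^4 - 39*s^3 - 28*s^2 - 52*s - 16)/(27*s^6 + 99*s^5 - 129*s^4 - 29*s^3 - 86*s^2 - 30*s - 44)

Working:
Step 1. parallel reduction of G2, G3, G4; result (-18*s^4 + 48*s^3 - 12*s^2 - 2*s - 4)/(9*s^4 + 9*s^3 - 16*s^2 - 4*s - 16)
Step 2. close the feedback loop around G1, (G2+G3+G4): this yields T(s), and no further normalization is needed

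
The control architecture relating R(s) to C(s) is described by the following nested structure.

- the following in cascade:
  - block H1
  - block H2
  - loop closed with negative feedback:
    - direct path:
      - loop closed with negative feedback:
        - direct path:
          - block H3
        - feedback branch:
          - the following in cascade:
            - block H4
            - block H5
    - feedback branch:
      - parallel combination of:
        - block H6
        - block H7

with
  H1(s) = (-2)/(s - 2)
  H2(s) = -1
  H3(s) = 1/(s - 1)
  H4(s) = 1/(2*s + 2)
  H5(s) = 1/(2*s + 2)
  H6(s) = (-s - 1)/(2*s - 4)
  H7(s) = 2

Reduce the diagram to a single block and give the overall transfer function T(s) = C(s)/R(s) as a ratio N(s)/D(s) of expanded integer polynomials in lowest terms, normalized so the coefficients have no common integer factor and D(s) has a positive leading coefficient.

[1] combine H4, H5 in series gives 1/(4*s^2 + 8*s + 4)
[2] close the feedback loop around H3, (H4*H5) gives (4*s^2 + 8*s + 4)/(4*s^3 + 4*s^2 - 4*s - 3)
[3] parallel reduction of H6, H7 gives (3*s - 9)/(2*s - 4)
[4] feedback reduction of [H3/(1+H3*(H4*H5))], (H6+H7) gives (4*s^3 - 12*s - 8)/(4*s^4 + 2*s^3 - 18*s^2 - 25*s - 12)
[5] combine H1, H2, [[H3/(1+H3*(H4*H5))]/(1+[H3/(1+H3*(H4*H5))]*(H6+H7))] in series: this yields T(s), and no further normalization is needed

Therefore the answer is (8*s^2 + 16*s + 8)/(4*s^4 + 2*s^3 - 18*s^2 - 25*s - 12).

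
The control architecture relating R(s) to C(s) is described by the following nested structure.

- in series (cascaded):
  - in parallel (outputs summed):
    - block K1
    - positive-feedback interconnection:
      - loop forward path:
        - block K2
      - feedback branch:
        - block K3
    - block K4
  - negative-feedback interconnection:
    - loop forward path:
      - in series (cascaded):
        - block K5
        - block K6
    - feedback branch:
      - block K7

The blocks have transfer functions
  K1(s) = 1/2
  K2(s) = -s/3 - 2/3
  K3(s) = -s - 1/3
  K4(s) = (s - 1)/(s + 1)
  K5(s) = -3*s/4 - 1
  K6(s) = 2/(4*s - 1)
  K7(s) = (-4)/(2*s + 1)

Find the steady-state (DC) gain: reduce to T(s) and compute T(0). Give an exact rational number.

Step 1: reduce the feedback loop with forward K2 and return K3, giving (3*s + 6)/(3*s^2 + 7*s - 7)
Step 2: combine K1, [K2/(1-K2*K3)], K4 in parallel, giving (9*s^3 + 24*s^2 - 10*s + 19)/(6*s^3 + 20*s^2 - 14)
Step 3: cascade K5, K6, giving (-3*s - 4)/(8*s - 2)
Step 4: reduce the feedback loop with forward (K5*K6) and return K7, giving (-6*s^2 - 11*s - 4)/(16*s^2 + 16*s + 14)
Step 5: multiply (K1+[K2/(1-K2*K3)]+K4), [(K5*K6)/(1+(K5*K6)*K7)] (series), giving (-54*s^5 - 243*s^4 - 240*s^3 - 100*s^2 - 169*s - 76)/(96*s^5 + 416*s^4 + 404*s^3 + 56*s^2 - 224*s - 196)
That last expression is T(s); at s = 0 only the constant terms survive, so T(0) = -76/(-196) = 19/49.

Answer: 19/49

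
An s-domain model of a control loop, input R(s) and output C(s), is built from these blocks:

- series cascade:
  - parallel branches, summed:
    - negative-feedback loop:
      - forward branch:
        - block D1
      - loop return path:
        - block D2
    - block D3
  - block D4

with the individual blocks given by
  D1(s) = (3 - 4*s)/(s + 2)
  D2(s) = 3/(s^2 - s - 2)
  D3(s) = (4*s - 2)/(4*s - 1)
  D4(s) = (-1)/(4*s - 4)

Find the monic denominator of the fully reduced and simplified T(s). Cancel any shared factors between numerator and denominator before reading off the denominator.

Reducing step by step:

[1] reduce the feedback loop with forward D1 and return D2: (-4*s^3 + 7*s^2 + 5*s - 6)/(s^3 + s^2 - 16*s + 5)
[2] add [D1/(1+D1*D2)], D3 (parallel): (-12*s^4 + 34*s^3 - 53*s^2 + 23*s - 4)/(4*s^4 + 3*s^3 - 65*s^2 + 36*s - 5)
[3] combine ([D1/(1+D1*D2)]+D3), D4 in series: (12*s^4 - 34*s^3 + 53*s^2 - 23*s + 4)/(16*s^5 - 4*s^4 - 272*s^3 + 404*s^2 - 164*s + 20)
T(s) is the step-3 result (common factors already cancelled). Leading coefficient of the denominator: 16. Divide through by 16 for the monic polynomial.

Answer: s^5 - s^4/4 - 17*s^3 + 101*s^2/4 - 41*s/4 + 5/4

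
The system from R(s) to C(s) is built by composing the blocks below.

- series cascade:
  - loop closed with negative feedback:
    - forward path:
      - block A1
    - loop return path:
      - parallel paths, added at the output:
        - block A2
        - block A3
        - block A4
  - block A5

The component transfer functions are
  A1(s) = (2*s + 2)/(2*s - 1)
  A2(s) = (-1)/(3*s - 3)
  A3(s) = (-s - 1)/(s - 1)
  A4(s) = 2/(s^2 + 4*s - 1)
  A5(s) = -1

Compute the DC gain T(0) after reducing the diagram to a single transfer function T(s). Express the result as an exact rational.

Answer: 6/7

Working:
Step 1. sum the parallel branches A2, A3, A4 -> (-3*s^3 - 16*s^2 - 7*s - 2)/(3*s^3 + 9*s^2 - 15*s + 3)
Step 2. apply the feedback formula to A1, (A2+A3+A4) -> (-6*s^4 - 24*s^3 + 12*s^2 + 24*s - 6)/(23*s^3 + 85*s^2 - 3*s + 7)
Step 3. series reduction of [A1/(1+A1*(A2+A3+A4))], A5 -> (6*s^4 + 24*s^3 - 12*s^2 - 24*s + 6)/(23*s^3 + 85*s^2 - 3*s + 7)
Evaluating the step-3 result (the overall T(s)) at s = 0 gives T(0) = 6/7.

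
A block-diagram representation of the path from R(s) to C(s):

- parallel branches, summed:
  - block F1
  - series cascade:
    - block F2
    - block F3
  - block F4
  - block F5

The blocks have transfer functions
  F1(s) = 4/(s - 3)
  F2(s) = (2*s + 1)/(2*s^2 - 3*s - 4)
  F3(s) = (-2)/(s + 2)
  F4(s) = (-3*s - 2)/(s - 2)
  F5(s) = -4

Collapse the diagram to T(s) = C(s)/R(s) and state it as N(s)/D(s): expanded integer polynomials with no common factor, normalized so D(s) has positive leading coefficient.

Step 1 - multiply F2, F3 (series); result (-4*s - 2)/(2*s^3 + s^2 - 10*s - 8)
Step 2 - combine F1, (F2*F3), F4, F5 in parallel, which is the overall transfer function T(s) = C(s)/R(s) in lowest terms

Hence the answer: (-14*s^5 + 55*s^4 + 45*s^3 - 262*s^2 - 2*s + 196)/(2*s^5 - 9*s^4 - 3*s^3 + 48*s^2 - 20*s - 48)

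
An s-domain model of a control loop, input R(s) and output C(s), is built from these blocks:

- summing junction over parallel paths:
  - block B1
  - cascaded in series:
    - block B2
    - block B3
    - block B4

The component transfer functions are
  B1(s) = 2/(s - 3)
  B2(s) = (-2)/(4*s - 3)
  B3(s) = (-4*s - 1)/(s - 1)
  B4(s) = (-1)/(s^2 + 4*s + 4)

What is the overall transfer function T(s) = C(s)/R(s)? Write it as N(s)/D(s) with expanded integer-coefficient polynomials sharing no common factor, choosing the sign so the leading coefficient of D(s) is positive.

[1] cascade B2, B3, B4 gives (-8*s - 2)/(4*s^4 + 9*s^3 - 9*s^2 - 16*s + 12)
[2] parallel reduction of B1, (B2*B3*B4) - this is the overall T(s), already in the required normalized form

Final answer: (8*s^4 + 18*s^3 - 26*s^2 - 10*s + 30)/(4*s^5 - 3*s^4 - 36*s^3 + 11*s^2 + 60*s - 36)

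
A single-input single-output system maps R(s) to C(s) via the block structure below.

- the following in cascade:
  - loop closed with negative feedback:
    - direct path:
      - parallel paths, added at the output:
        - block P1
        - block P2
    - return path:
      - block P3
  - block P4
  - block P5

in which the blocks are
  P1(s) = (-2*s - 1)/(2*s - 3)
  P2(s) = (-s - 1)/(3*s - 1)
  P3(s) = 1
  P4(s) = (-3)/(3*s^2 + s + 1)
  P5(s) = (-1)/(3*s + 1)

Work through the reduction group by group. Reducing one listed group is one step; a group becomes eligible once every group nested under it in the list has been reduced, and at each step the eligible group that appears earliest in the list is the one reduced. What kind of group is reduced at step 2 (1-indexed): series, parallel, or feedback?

1. sum the parallel branches P1, P2
2. reduce the feedback loop with forward (P1+P2) and return P3
3. combine [(P1+P2)/(1+(P1+P2)*P3)], P4, P5 in series
Step 2: feedback.

Final answer: feedback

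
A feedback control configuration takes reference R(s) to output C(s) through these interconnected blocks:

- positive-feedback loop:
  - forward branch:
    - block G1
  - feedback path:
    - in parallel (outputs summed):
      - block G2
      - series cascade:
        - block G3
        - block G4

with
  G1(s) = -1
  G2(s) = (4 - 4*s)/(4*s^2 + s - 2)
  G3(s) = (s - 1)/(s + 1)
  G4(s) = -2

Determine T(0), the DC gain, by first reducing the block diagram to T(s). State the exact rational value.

Reducing step by step:

Step 1. series reduction of G3, G4 = (2 - 2*s)/(s + 1)
Step 2. reduce the parallel group G2, (G3*G4) = (-8*s^3 + 2*s^2 + 6*s)/(4*s^3 + 5*s^2 - s - 2)
Step 3. feedback reduction of G1, (G2+(G3*G4)) = (4*s^3 + 5*s^2 - s - 2)/(4*s^3 - 7*s^2 - 5*s + 2)
That last expression is T(s); at s = 0 only the constant terms survive, so T(0) = -2/2 = -1.

Answer: -1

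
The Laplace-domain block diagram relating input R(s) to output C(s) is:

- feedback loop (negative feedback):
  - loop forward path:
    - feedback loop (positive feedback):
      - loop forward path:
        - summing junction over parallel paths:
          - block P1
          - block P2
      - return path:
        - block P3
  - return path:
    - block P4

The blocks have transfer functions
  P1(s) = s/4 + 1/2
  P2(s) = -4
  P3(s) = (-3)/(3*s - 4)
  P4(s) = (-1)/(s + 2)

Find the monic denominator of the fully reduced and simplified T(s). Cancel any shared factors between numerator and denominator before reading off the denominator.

The answer is s^2 + 3*s/2 - 43/3.

Reasoning:
Step 1. sum the parallel branches P1, P2; result s/4 - 7/2
Step 2. apply the feedback formula to (P1+P2), P3; result (3*s^2 - 46*s + 56)/(15*s - 58)
Step 3. reduce the feedback loop with forward [(P1+P2)/(1-(P1+P2)*P3)] and return P4; result (3*s^3 - 40*s^2 - 36*s + 112)/(12*s^2 + 18*s - 172)
That last expression is T(s), already simplified. Scaling its denominator by 1/12 (the reciprocal of the leading coefficient) yields the monic denominator.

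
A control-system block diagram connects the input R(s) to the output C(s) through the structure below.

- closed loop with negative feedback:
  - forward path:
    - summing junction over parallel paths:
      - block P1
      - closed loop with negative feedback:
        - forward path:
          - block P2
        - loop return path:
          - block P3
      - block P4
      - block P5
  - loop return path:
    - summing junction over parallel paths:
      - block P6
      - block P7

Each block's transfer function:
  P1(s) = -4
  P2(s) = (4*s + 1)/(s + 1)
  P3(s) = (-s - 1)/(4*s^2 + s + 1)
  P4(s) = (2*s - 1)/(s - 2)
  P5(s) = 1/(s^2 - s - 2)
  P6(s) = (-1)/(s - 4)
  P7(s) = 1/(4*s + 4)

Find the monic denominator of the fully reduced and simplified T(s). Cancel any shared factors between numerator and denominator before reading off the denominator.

First reduce the diagram to T(s).

Step 1. reduce the feedback loop with forward P2 and return P3, giving (16*s^3 + 8*s^2 + 5*s + 1)/(4*s^3 + s^2 - 3*s)
Step 2. sum the parallel branches P1, [P2/(1+P2*P3)], P4, P5, giving (8*s^4 + 2*s^3 + 6*s^2 - 33*s - 2)/(4*s^4 - 7*s^3 - 5*s^2 + 6*s)
Step 3. sum the parallel branches P6, P7, giving (-3*s - 8)/(4*s^2 - 12*s - 16)
Step 4. close the feedback loop around (P1+[P2/(1+P2*P3)]+P4+P5), (P6+P7), giving (32*s^6 - 88*s^5 - 128*s^4 - 236*s^3 + 292*s^2 + 552*s + 32)/(16*s^6 - 100*s^5 - 70*s^4 + 162*s^3 + 59*s^2 + 174*s + 16)
No further cancellation is possible in the step-4 result, so that is T(s). Its denominator becomes monic after dividing by the leading coefficient 16.

Answer: s^6 - 25*s^5/4 - 35*s^4/8 + 81*s^3/8 + 59*s^2/16 + 87*s/8 + 1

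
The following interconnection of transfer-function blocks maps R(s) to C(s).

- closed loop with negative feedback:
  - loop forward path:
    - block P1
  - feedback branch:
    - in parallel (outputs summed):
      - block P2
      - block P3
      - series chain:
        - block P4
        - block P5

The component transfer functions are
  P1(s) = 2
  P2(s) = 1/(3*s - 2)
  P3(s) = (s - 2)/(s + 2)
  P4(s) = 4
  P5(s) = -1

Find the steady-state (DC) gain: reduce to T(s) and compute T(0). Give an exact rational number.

Reducing step by step:

Step 1: cascade P4, P5 -> -4
Step 2: combine P2, P3, (P4*P5) in parallel -> (-9*s^2 - 23*s + 22)/(3*s^2 + 4*s - 4)
Step 3: collapse the loop (P1 forward, (P2+P3+(P4*P5)) return) -> (-6*s^2 - 8*s + 8)/(15*s^2 + 42*s - 40)
Evaluating the step-3 result (the overall T(s)) at s = 0 gives T(0) = 8/(-40) = -1/5.

Answer: -1/5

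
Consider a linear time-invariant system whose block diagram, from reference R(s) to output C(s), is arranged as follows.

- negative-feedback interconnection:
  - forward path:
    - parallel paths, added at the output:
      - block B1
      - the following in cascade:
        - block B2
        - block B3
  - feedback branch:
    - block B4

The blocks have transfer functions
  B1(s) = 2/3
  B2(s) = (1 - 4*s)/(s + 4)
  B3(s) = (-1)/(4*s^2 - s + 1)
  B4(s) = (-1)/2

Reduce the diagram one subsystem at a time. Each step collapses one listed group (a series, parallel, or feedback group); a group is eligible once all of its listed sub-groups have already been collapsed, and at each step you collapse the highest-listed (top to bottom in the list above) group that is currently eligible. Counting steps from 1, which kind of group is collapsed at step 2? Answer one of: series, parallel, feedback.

Answer: parallel

Working:
Step 1: reduce the series chain B2, B3
Step 2: sum the parallel branches B1, (B2*B3)
Step 3: close the feedback loop around (B1+(B2*B3)), B4
Step 2: parallel.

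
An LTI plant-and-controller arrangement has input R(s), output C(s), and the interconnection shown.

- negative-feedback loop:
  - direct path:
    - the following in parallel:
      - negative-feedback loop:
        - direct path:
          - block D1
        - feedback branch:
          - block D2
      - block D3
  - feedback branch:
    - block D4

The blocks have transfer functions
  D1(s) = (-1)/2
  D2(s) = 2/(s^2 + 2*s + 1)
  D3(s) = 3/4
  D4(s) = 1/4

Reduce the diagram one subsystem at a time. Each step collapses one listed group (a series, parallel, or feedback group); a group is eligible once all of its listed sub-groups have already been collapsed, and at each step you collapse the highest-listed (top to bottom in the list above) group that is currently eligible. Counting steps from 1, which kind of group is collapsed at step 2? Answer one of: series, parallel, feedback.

(1) apply the feedback formula to D1, D2
(2) parallel reduction of [D1/(1+D1*D2)], D3
(3) reduce the feedback loop with forward ([D1/(1+D1*D2)]+D3) and return D4
The group at step 2 is a parallel group.

Final answer: parallel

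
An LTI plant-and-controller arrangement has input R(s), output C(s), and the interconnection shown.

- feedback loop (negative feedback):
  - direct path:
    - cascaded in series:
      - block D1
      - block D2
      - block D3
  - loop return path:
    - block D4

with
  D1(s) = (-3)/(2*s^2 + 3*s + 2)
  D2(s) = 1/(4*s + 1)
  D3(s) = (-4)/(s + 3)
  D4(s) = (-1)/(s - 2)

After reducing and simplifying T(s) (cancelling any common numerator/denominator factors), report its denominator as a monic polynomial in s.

Step 1. cascade D1, D2, D3, giving 12/(8*s^4 + 38*s^3 + 53*s^2 + 35*s + 6)
Step 2. close the feedback loop around (D1*D2*D3), D4, giving (12*s - 24)/(8*s^5 + 22*s^4 - 23*s^3 - 71*s^2 - 64*s - 24)
The result of step 2 is T(s) in lowest terms. Its denominator has leading coefficient 8; dividing the denominator through by 8 makes it monic.

Therefore the answer is s^5 + 11*s^4/4 - 23*s^3/8 - 71*s^2/8 - 8*s - 3.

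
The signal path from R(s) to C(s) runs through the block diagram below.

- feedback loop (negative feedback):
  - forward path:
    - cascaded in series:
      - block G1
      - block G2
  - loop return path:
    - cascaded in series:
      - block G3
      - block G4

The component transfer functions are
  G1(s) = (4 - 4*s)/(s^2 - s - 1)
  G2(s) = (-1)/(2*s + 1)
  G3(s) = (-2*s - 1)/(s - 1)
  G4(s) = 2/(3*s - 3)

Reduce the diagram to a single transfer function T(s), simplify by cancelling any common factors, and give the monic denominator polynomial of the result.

[1] multiply G1, G2 (series); result (4*s - 4)/(2*s^3 - s^2 - 3*s - 1)
[2] reduce the series chain G3, G4; result (-4*s - 2)/(3*s^2 - 6*s + 3)
[3] reduce the feedback loop with forward (G1*G2) and return (G3*G4); result (12*s^2 - 24*s + 12)/(6*s^4 - 9*s^3 - 6*s^2 - 10*s - 5)
No further cancellation is possible in the step-3 result, so that is T(s). Its denominator becomes monic after dividing by the leading coefficient 6.

Final answer: s^4 - 3*s^3/2 - s^2 - 5*s/3 - 5/6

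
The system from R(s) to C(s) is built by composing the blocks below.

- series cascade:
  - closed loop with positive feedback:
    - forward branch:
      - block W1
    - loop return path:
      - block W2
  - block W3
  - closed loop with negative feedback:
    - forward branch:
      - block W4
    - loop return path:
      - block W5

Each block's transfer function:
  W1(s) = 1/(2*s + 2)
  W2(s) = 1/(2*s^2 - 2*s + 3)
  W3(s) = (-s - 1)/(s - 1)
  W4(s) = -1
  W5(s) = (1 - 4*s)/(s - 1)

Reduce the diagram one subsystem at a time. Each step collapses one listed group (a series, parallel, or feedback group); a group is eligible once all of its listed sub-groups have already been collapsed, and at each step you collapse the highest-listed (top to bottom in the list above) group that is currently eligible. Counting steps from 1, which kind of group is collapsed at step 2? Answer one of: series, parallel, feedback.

Step 1. feedback reduction of W1, W2
Step 2. feedback reduction of W4, W5
Step 3. multiply [W1/(1-W1*W2)], W3, [W4/(1+W4*W5)] (series)
So the answer for step 2 is feedback.

Therefore the answer is feedback.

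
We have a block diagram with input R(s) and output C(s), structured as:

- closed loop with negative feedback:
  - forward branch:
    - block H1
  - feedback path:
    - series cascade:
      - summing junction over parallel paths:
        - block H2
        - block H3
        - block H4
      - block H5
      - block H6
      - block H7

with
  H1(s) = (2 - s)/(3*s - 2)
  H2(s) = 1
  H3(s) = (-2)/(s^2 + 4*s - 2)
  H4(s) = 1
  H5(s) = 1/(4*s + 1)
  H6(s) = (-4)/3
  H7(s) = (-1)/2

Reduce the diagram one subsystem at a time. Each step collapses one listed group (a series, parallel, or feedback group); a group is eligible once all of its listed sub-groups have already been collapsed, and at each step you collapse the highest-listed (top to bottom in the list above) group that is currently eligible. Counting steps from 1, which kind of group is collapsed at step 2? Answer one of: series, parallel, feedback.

Reducing step by step:

Step 1. sum the parallel branches H2, H3, H4
Step 2. reduce the series chain (H2+H3+H4), H5, H6, H7
Step 3. close the feedback loop around H1, ((H2+H3+H4)*H5*H6*H7)
At step 2 the group reduced is series.

Answer: series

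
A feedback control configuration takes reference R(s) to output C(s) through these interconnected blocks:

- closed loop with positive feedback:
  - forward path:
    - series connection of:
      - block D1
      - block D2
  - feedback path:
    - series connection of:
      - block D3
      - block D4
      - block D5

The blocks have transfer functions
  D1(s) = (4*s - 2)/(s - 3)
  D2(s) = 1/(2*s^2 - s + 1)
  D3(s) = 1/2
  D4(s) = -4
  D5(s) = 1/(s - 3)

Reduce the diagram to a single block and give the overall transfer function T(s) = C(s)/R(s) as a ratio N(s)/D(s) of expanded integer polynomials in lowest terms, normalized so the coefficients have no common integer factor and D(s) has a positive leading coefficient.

(1) combine D1, D2 in series: (4*s - 2)/(2*s^3 - 7*s^2 + 4*s - 3)
(2) multiply D3, D4, D5 (series): (-2)/(s - 3)
(3) reduce the feedback loop with forward (D1*D2) and return (D3*D4*D5), which is the overall transfer function T(s) = C(s)/R(s) in lowest terms

Answer: (4*s^2 - 14*s + 6)/(2*s^4 - 13*s^3 + 25*s^2 - 7*s + 5)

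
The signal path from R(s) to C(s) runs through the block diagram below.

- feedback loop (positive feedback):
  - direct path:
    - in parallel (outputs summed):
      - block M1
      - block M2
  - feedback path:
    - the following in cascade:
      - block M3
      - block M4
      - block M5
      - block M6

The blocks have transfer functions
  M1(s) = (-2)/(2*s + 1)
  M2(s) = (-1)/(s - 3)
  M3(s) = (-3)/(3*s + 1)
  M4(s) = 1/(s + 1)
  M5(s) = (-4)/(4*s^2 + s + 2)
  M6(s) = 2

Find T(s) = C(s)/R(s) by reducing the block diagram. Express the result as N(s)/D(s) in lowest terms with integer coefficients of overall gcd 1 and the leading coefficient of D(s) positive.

First reduce the diagram to T(s).

Step 1. sum the parallel branches M1, M2 gives (5 - 4*s)/(2*s^2 - 5*s - 3)
Step 2. reduce the series chain M3, M4, M5, M6 gives 24/(12*s^4 + 19*s^3 + 14*s^2 + 9*s + 2)
Step 3. feedback reduction of (M1+M2), (M3*M4*M5*M6), which is the overall transfer function T(s) = C(s)/R(s) in lowest terms

Answer: (-48*s^5 - 16*s^4 + 39*s^3 + 34*s^2 + 37*s + 10)/(24*s^6 - 22*s^5 - 103*s^4 - 109*s^3 - 83*s^2 + 59*s - 126)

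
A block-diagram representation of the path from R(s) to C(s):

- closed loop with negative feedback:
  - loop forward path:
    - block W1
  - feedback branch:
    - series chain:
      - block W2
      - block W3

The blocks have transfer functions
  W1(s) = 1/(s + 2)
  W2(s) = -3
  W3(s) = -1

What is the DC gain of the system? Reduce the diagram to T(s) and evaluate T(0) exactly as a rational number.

Step 1. cascade W2, W3 -> 3
Step 2. reduce the feedback loop with forward W1 and return (W2*W3) -> 1/(s + 5)
The step-2 result is T(s). Setting s = 0: T(0) = 1/5.

Final answer: 1/5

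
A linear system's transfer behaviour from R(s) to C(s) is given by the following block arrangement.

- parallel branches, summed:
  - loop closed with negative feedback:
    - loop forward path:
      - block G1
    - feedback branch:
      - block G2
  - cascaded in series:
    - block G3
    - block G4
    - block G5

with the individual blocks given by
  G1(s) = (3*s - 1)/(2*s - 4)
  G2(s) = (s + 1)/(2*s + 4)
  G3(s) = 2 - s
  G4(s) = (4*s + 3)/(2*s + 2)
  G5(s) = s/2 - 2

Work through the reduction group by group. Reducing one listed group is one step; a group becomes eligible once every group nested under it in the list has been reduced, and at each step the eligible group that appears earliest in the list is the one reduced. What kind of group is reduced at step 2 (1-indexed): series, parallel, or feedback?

Reducing step by step:

1. apply the feedback formula to G1, G2
2. multiply G3, G4, G5 (series)
3. reduce the parallel group [G1/(1+G1*G2)], (G3*G4*G5)
So the answer for step 2 is series.

Answer: series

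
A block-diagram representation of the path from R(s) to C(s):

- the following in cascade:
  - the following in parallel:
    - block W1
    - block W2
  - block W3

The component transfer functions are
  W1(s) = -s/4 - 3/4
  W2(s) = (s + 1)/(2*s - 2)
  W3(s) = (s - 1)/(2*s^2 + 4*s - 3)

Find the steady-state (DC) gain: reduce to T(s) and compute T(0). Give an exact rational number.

Answer: -5/12

Working:
Step 1: combine W1, W2 in parallel, giving (5 - s^2)/(4*s - 4)
Step 2: combine (W1+W2), W3 in series, giving (5 - s^2)/(8*s^2 + 16*s - 12)
That last expression is T(s); at s = 0 only the constant terms survive, so T(0) = 5/(-12) = -5/12.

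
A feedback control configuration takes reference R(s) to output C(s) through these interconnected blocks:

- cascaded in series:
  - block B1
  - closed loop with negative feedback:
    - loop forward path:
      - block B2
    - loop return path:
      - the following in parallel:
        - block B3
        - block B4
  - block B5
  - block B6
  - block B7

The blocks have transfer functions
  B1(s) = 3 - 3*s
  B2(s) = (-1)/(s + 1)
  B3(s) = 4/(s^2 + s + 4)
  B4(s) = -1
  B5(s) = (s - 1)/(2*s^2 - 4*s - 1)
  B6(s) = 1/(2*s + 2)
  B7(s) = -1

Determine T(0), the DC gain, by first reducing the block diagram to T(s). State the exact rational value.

The answer is 3/2.

Reasoning:
Step 1. parallel reduction of B3, B4: (-s^2 - s)/(s^2 + s + 4)
Step 2. close the feedback loop around B2, (B3+B4): (-s^2 - s - 4)/(s^3 + 3*s^2 + 6*s + 4)
Step 3. reduce the series chain B1, [B2/(1+B2*(B3+B4))], B5, B6, B7: (-3*s^4 + 3*s^3 - 9*s^2 + 21*s - 12)/(4*s^6 + 8*s^5 + 2*s^4 - 40*s^3 - 82*s^2 - 52*s - 8)
Evaluating the step-3 result (the overall T(s)) at s = 0 gives T(0) = -12/(-8) = 3/2.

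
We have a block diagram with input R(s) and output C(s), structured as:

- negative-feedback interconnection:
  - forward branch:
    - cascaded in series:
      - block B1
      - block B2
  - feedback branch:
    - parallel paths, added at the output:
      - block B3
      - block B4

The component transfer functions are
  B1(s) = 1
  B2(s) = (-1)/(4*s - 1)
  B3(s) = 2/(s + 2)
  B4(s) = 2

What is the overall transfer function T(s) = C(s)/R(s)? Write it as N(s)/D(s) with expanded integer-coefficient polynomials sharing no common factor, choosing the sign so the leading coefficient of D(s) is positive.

(1) series reduction of B1, B2, giving (-1)/(4*s - 1)
(2) add B3, B4 (parallel), giving (2*s + 6)/(s + 2)
(3) feedback reduction of (B1*B2), (B3+B4), giving the overall T(s)

Therefore the answer is (-s - 2)/(4*s^2 + 5*s - 8).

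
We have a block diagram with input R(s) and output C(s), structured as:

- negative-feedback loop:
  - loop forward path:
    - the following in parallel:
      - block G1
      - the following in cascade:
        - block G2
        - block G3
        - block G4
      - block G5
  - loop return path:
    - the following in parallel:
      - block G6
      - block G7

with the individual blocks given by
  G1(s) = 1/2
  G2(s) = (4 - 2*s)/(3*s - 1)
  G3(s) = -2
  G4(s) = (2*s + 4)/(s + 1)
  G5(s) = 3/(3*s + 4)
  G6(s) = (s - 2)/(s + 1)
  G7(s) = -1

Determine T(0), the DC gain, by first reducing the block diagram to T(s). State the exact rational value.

[1] multiply G2, G3, G4 (series) -> (8*s^2 - 32)/(3*s^2 + 2*s - 1)
[2] parallel reduction of G1, (G2*G3*G4), G5 -> (57*s^3 + 100*s^2 - 175*s - 266)/(18*s^3 + 36*s^2 + 10*s - 8)
[3] parallel reduction of G6, G7 -> (-3)/(s + 1)
[4] apply the feedback formula to (G1+(G2*G3*G4)+G5), (G6+G7) -> (57*s^4 + 157*s^3 - 75*s^2 - 441*s - 266)/(18*s^4 - 117*s^3 - 254*s^2 + 527*s + 790)
The step-4 result is T(s). Setting s = 0: T(0) = -266/790 = -133/395.

Hence the answer: -133/395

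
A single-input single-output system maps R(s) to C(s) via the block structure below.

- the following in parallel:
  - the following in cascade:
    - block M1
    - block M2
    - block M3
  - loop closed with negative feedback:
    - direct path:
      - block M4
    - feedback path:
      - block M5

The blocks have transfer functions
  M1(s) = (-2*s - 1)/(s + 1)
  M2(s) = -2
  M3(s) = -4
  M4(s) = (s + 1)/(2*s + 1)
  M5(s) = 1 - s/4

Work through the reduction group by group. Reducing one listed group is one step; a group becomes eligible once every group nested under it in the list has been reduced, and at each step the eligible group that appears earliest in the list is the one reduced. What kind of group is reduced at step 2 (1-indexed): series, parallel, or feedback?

Step 1: multiply M1, M2, M3 (series)
Step 2: feedback reduction of M4, M5
Step 3: reduce the parallel group (M1*M2*M3), [M4/(1+M4*M5)]
The group at step 2 is a feedback group.

Answer: feedback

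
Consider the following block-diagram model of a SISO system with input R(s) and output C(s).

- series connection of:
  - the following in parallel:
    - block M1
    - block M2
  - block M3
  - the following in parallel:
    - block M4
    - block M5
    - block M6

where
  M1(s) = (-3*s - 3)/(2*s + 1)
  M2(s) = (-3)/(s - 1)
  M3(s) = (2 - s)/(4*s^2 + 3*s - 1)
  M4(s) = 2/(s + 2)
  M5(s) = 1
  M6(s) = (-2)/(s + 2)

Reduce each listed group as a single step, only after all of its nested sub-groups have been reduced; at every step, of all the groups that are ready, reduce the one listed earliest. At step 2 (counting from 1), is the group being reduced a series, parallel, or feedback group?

Answer: parallel

Working:
Step 1: add M1, M2 (parallel)
Step 2: sum the parallel branches M4, M5, M6
Step 3: combine (M1+M2), M3, (M4+M5+M6) in series
At step 2 the group reduced is parallel.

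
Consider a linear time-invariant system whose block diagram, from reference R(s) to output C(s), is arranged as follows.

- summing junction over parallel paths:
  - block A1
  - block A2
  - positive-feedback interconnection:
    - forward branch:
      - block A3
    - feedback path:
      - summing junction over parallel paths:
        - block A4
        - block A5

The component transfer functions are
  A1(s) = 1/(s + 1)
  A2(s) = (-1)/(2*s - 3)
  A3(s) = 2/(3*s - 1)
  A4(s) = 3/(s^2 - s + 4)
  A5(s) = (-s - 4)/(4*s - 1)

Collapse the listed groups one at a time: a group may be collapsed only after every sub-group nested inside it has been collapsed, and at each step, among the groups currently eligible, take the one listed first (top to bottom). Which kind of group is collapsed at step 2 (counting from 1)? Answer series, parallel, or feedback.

1. combine A4, A5 in parallel
2. apply the feedback formula to A3, (A4+A5)
3. reduce the parallel group A1, A2, [A3/(1-A3*(A4+A5))]
Step 2 collapses a feedback group.

Final answer: feedback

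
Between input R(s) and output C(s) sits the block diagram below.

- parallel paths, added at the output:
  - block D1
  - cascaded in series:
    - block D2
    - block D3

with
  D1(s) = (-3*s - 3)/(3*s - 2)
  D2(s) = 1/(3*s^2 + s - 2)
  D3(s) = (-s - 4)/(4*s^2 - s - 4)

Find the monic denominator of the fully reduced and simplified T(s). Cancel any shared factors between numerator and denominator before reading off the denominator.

Step 1: combine D2, D3 in series: (-s - 4)/(12*s^4 + s^3 - 21*s^2 - 2*s + 8)
Step 2: reduce the parallel group D1, (D2*D3): (-12*s^4 - 21*s^3 + 6*s^2 + 26*s + 8)/(12*s^4 + s^3 - 21*s^2 - 2*s + 8)
No further cancellation is possible in the step-2 result, so that is T(s). Its denominator becomes monic after dividing by the leading coefficient 12.

Hence the answer: s^4 + s^3/12 - 7*s^2/4 - s/6 + 2/3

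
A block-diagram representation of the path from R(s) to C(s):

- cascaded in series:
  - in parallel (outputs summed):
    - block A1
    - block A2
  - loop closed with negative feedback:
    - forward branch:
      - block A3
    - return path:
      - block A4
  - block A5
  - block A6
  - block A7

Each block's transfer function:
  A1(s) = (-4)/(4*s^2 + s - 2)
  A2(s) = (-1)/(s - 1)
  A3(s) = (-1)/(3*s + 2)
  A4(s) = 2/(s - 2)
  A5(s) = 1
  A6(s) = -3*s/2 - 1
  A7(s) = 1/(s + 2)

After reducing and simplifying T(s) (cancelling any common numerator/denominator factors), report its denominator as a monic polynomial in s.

The answer is s^5 - 25*s^4/12 - 7*s^3/4 + 3*s^2 + 5*s/6 - 1.

Reasoning:
Step 1: sum the parallel branches A1, A2 gives (-4*s^2 - 5*s + 6)/(4*s^3 - 3*s^2 - 3*s + 2)
Step 2: feedback reduction of A3, A4 gives (2 - s)/(3*s^2 - 4*s - 6)
Step 3: combine (A1+A2), [A3/(1+A3*A4)], A5, A6, A7 in series gives (-12*s^3 + 25*s^2 + 4*s - 12)/(24*s^5 - 50*s^4 - 42*s^3 + 72*s^2 + 20*s - 24)
T(s) is the step-3 result (common factors already cancelled). Leading coefficient of the denominator: 24. Divide through by 24 for the monic polynomial.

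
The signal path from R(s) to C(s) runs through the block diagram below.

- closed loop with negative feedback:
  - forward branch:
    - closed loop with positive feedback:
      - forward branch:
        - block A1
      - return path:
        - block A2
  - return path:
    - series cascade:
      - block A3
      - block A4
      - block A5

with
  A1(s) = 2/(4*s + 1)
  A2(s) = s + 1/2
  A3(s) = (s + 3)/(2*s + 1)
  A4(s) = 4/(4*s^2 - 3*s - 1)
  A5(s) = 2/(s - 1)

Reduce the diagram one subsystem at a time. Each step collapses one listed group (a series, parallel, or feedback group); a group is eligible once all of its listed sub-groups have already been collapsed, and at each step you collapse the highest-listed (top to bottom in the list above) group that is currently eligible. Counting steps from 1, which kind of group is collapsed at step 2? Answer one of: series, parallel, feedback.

Answer: series

Working:
Step 1. close the feedback loop around A1, A2
Step 2. series reduction of A3, A4, A5
Step 3. collapse the loop ([A1/(1-A1*A2)] forward, (A3*A4*A5) return)
So the answer for step 2 is series.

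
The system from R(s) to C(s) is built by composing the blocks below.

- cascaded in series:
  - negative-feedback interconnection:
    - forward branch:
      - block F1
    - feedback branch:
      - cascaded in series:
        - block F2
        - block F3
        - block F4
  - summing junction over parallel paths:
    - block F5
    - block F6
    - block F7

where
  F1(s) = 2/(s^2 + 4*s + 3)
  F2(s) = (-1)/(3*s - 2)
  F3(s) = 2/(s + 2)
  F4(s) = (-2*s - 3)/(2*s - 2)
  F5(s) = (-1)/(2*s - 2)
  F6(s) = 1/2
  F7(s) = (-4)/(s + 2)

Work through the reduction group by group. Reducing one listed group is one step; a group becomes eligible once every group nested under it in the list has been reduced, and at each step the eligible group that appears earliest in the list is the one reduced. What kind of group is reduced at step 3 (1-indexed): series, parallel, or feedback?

Step 1: series reduction of F2, F3, F4
Step 2: collapse the loop (F1 forward, (F2*F3*F4) return)
Step 3: sum the parallel branches F5, F6, F7
Step 4: cascade [F1/(1+F1*(F2*F3*F4))], (F5+F6+F7)
The group at step 3 is a parallel group.

Final answer: parallel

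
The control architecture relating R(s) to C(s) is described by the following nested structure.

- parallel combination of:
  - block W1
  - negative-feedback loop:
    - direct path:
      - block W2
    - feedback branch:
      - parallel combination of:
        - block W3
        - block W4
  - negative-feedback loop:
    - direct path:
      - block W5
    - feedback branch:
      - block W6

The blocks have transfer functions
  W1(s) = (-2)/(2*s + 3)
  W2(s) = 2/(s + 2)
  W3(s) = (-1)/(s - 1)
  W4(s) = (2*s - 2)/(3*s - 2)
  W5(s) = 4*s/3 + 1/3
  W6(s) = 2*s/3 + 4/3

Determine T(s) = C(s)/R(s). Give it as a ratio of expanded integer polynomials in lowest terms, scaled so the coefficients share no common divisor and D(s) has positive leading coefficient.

Answer: (120*s^5 + 258*s^4 - 253*s^3 - 447*s^2 + 376*s - 48)/(48*s^6 + 260*s^5 + 188*s^4 - 611*s^3 - 845*s^2 + 102*s + 468)

Working:
1. reduce the parallel group W3, W4; result (2*s^2 - 7*s + 4)/(3*s^2 - 5*s + 2)
2. apply the feedback formula to W2, (W3+W4); result (6*s^2 - 10*s + 4)/(3*s^3 + 5*s^2 - 22*s + 12)
3. apply the feedback formula to W5, W6; result (12*s + 3)/(8*s^2 + 18*s + 13)
4. combine W1, [W2/(1+W2*(W3+W4))], [W5/(1+W5*W6)] in parallel; the result is T(s) itself (integer coefficients, no common factor, positive leading denominator coefficient)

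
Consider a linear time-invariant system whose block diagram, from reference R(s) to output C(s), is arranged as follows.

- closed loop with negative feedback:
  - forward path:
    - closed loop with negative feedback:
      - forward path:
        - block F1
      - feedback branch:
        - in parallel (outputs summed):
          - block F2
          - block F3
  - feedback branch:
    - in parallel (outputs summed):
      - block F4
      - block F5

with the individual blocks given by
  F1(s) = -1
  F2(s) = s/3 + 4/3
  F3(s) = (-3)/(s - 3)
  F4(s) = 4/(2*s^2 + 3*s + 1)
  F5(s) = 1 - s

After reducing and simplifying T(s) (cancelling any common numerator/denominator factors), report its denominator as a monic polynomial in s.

Reducing step by step:

(1) reduce the parallel group F2, F3 = (s^2 + s - 21)/(3*s - 9)
(2) close the feedback loop around F1, (F2+F3) = (3*s - 9)/(s^2 - 2*s - 12)
(3) add F4, F5 (parallel) = (-2*s^3 - s^2 + 2*s + 5)/(2*s^2 + 3*s + 1)
(4) apply the feedback formula to [F1/(1+F1*(F2+F3))], (F4+F5) = (-6*s^3 + 9*s^2 + 24*s + 9)/(4*s^4 - 14*s^3 + 14*s^2 + 41*s + 57)
Step 4 gives the fully reduced T(s), with no common factor left to cancel. The denominator's leading coefficient is 4, so divide each of its coefficients by 4 to get the monic form.

Answer: s^4 - 7*s^3/2 + 7*s^2/2 + 41*s/4 + 57/4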